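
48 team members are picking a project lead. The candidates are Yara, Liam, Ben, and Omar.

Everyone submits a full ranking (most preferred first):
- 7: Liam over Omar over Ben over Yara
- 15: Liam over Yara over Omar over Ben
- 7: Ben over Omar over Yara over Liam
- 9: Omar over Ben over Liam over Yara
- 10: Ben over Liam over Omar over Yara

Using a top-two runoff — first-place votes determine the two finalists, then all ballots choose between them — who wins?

Ben

Round 1 first-place votes: Yara 0, Liam 22, Ben 17, Omar 9. Liam and Ben advance.
Runoff: Liam is ranked above Ben on 22 ballots, Ben above Liam on 26.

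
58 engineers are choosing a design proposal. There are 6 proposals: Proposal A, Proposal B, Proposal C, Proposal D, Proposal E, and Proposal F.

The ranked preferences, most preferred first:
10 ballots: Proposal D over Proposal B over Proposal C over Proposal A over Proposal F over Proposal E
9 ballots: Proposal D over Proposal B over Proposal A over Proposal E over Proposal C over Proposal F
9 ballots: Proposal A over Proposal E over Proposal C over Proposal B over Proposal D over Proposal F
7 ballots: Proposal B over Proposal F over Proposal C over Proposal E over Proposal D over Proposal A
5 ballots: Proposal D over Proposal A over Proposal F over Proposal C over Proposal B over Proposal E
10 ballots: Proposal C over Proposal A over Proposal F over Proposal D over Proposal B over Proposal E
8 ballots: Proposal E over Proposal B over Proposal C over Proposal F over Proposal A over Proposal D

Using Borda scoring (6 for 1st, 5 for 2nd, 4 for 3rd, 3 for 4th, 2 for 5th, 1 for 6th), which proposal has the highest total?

Proposal B

Proposal A: 10×3 + 9×4 + 9×6 + 7×1 + 5×5 + 10×5 + 8×2 = 218
Proposal B: 10×5 + 9×5 + 9×3 + 7×6 + 5×2 + 10×2 + 8×5 = 234
Proposal C: 10×4 + 9×2 + 9×4 + 7×4 + 5×3 + 10×6 + 8×4 = 229
Proposal D: 10×6 + 9×6 + 9×2 + 7×2 + 5×6 + 10×3 + 8×1 = 214
Proposal E: 10×1 + 9×3 + 9×5 + 7×3 + 5×1 + 10×1 + 8×6 = 166
Proposal F: 10×2 + 9×1 + 9×1 + 7×5 + 5×4 + 10×4 + 8×3 = 157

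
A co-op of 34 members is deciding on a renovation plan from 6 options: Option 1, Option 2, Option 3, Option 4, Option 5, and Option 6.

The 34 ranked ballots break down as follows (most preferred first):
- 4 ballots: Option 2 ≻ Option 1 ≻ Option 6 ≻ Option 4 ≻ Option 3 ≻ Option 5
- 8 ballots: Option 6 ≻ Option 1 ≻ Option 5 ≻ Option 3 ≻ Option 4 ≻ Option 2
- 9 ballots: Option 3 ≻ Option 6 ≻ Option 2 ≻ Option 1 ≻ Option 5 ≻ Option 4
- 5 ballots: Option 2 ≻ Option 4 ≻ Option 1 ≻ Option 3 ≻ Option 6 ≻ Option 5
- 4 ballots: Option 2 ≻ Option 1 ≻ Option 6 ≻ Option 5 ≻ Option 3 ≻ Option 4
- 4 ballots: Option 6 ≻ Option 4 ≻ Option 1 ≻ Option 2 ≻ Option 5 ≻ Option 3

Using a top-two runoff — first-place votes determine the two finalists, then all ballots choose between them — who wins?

Option 6

Round 1 first-place votes: Option 1 0, Option 2 13, Option 3 9, Option 4 0, Option 5 0, Option 6 12. Option 2 and Option 6 advance.
Runoff: Option 2 is ranked above Option 6 on 13 ballots, Option 6 above Option 2 on 21.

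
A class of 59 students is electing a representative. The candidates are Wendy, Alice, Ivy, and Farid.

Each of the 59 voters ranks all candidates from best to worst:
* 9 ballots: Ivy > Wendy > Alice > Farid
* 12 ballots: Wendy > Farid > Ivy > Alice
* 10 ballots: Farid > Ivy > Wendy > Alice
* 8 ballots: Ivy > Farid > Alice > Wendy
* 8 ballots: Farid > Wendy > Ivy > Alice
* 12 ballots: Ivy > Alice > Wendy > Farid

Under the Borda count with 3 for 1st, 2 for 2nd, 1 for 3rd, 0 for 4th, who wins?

Ivy

Wendy: 9×2 + 12×3 + 10×1 + 8×0 + 8×2 + 12×1 = 92
Alice: 9×1 + 12×0 + 10×0 + 8×1 + 8×0 + 12×2 = 41
Ivy: 9×3 + 12×1 + 10×2 + 8×3 + 8×1 + 12×3 = 127
Farid: 9×0 + 12×2 + 10×3 + 8×2 + 8×3 + 12×0 = 94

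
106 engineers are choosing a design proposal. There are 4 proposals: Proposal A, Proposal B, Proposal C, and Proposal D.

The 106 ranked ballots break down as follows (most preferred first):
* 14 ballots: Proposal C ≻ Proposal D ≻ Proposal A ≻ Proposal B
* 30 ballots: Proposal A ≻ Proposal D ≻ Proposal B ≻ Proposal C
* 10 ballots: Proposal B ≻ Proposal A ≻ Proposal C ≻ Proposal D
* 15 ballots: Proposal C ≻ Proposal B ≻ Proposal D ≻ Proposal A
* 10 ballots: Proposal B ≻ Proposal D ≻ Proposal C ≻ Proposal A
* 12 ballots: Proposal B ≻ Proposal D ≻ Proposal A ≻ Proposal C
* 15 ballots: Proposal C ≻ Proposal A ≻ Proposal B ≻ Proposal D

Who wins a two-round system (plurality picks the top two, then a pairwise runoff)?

Round 1 first-place votes: Proposal A 30, Proposal B 32, Proposal C 44, Proposal D 0. Proposal C and Proposal B advance.
Runoff: Proposal C is ranked above Proposal B on 44 ballots, Proposal B above Proposal C on 62.

Proposal B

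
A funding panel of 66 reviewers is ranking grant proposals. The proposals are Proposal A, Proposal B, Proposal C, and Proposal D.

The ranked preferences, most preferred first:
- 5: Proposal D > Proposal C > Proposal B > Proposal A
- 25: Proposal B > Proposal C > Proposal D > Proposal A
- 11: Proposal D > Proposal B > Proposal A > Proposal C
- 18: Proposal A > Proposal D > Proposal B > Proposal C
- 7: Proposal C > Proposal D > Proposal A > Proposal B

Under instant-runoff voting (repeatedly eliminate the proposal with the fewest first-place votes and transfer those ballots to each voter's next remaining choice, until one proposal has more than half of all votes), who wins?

Proposal D

Round 1: Proposal A 18, Proposal B 25, Proposal C 7, Proposal D 16. Proposal C eliminated.
Round 2: Proposal A 18, Proposal B 25, Proposal D 23. Proposal A eliminated.
Round 3: Proposal B 25, Proposal D 41. Proposal D has a majority (≥34).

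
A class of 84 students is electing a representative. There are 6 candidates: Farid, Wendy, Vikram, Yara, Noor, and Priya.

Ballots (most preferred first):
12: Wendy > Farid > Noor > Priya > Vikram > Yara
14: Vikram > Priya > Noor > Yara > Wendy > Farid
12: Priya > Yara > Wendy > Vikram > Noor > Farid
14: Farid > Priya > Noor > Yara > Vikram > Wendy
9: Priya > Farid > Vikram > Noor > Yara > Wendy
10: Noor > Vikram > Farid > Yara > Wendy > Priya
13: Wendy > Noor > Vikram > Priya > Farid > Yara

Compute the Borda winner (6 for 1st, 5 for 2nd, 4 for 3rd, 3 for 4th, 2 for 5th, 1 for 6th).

Farid: 12×5 + 14×1 + 12×1 + 14×6 + 9×5 + 10×4 + 13×2 = 281
Wendy: 12×6 + 14×2 + 12×4 + 14×1 + 9×1 + 10×2 + 13×6 = 269
Vikram: 12×2 + 14×6 + 12×3 + 14×2 + 9×4 + 10×5 + 13×4 = 310
Yara: 12×1 + 14×3 + 12×5 + 14×3 + 9×2 + 10×3 + 13×1 = 217
Noor: 12×4 + 14×4 + 12×2 + 14×4 + 9×3 + 10×6 + 13×5 = 336
Priya: 12×3 + 14×5 + 12×6 + 14×5 + 9×6 + 10×1 + 13×3 = 351

Priya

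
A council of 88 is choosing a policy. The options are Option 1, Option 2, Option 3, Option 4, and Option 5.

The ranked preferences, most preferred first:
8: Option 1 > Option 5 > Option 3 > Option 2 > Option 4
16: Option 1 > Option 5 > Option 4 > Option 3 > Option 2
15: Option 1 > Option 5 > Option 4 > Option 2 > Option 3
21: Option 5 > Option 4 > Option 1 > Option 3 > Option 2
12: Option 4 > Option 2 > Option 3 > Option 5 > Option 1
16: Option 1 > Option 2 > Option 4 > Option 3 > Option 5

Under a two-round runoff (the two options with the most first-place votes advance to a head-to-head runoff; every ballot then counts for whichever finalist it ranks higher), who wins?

Option 1

Round 1 first-place votes: Option 1 55, Option 2 0, Option 3 0, Option 4 12, Option 5 21. Option 1 and Option 5 advance.
Runoff: Option 1 is ranked above Option 5 on 55 ballots, Option 5 above Option 1 on 33.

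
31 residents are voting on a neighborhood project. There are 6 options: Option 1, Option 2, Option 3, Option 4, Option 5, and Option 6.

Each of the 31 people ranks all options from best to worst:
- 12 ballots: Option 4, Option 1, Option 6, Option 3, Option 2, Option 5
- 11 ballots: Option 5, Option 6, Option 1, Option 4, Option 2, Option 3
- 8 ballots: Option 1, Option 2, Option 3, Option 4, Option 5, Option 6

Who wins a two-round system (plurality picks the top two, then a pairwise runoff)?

Round 1 first-place votes: Option 1 8, Option 2 0, Option 3 0, Option 4 12, Option 5 11, Option 6 0. Option 4 and Option 5 advance.
Runoff: Option 4 is ranked above Option 5 on 20 ballots, Option 5 above Option 4 on 11.

Option 4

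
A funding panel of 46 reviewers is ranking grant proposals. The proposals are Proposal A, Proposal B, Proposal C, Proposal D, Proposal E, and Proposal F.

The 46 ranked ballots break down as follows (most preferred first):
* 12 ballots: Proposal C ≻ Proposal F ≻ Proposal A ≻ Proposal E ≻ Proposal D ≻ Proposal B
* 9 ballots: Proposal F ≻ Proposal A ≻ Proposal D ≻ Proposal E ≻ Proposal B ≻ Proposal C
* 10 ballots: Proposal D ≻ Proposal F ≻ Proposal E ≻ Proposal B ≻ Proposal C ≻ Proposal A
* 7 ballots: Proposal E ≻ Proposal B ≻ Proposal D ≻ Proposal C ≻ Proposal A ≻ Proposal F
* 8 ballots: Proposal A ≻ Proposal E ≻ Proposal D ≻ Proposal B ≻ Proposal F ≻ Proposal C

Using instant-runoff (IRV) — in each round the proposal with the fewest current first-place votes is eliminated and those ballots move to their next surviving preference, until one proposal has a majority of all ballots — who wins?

Round 1: Proposal A 8, Proposal B 0, Proposal C 12, Proposal D 10, Proposal E 7, Proposal F 9. Proposal B eliminated.
Round 2: Proposal A 8, Proposal C 12, Proposal D 10, Proposal E 7, Proposal F 9. Proposal E eliminated.
Round 3: Proposal A 8, Proposal C 12, Proposal D 17, Proposal F 9. Proposal A eliminated.
Round 4: Proposal C 12, Proposal D 25, Proposal F 9. Proposal D has a majority (≥24).

Proposal D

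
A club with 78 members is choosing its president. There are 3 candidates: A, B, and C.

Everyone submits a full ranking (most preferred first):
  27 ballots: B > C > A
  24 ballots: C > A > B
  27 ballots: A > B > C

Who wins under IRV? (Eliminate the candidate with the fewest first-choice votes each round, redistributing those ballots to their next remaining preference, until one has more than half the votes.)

A

Round 1: A 27, B 27, C 24. C eliminated.
Round 2: A 51, B 27. A has a majority (≥40).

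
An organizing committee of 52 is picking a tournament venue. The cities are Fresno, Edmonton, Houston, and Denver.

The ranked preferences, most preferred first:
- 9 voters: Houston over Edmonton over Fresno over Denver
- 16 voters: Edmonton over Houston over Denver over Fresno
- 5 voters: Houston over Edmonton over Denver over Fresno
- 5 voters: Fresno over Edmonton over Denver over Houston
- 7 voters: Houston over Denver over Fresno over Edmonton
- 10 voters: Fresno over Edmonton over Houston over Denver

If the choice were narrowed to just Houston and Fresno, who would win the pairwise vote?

Houston is ranked above Fresno on 37 ballots; Fresno above Houston on 15.

Houston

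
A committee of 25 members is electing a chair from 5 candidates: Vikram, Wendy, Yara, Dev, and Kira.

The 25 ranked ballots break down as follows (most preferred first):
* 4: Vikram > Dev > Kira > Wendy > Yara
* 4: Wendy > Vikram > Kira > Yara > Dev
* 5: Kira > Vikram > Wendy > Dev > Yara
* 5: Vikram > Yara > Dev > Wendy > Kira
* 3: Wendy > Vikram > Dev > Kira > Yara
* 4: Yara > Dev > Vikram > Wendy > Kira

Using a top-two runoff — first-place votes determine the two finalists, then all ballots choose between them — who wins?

Round 1 first-place votes: Vikram 9, Wendy 7, Yara 4, Dev 0, Kira 5. Vikram and Wendy advance.
Runoff: Vikram is ranked above Wendy on 18 ballots, Wendy above Vikram on 7.

Vikram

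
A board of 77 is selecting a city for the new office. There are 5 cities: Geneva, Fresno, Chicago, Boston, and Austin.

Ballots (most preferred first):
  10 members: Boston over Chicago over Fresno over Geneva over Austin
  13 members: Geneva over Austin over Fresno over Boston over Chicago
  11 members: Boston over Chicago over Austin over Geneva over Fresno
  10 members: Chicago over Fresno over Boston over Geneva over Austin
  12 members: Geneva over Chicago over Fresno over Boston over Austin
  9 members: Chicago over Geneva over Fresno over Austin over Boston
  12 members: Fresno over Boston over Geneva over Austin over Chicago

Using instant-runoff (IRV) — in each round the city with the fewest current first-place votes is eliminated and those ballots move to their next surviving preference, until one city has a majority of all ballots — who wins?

Boston

Round 1: Geneva 25, Fresno 12, Chicago 19, Boston 21, Austin 0. Austin eliminated.
Round 2: Geneva 25, Fresno 12, Chicago 19, Boston 21. Fresno eliminated.
Round 3: Geneva 25, Chicago 19, Boston 33. Chicago eliminated.
Round 4: Geneva 34, Boston 43. Boston has a majority (≥39).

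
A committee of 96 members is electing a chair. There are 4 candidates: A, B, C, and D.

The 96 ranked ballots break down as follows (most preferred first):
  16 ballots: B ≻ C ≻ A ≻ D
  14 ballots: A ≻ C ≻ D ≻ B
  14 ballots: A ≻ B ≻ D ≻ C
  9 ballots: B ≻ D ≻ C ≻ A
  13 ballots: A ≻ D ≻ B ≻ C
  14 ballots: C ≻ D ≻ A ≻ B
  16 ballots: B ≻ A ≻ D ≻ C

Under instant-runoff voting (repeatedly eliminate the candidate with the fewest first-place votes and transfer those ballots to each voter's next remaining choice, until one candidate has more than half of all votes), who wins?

A

Round 1: A 41, B 41, C 14, D 0. D eliminated.
Round 2: A 41, B 41, C 14. C eliminated.
Round 3: A 55, B 41. A has a majority (≥49).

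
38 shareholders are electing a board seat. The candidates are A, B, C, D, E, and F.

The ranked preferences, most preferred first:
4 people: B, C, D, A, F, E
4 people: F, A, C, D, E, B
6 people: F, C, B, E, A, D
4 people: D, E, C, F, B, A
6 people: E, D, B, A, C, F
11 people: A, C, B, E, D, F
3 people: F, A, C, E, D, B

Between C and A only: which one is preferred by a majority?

A

C is ranked above A on 14 ballots; A above C on 24.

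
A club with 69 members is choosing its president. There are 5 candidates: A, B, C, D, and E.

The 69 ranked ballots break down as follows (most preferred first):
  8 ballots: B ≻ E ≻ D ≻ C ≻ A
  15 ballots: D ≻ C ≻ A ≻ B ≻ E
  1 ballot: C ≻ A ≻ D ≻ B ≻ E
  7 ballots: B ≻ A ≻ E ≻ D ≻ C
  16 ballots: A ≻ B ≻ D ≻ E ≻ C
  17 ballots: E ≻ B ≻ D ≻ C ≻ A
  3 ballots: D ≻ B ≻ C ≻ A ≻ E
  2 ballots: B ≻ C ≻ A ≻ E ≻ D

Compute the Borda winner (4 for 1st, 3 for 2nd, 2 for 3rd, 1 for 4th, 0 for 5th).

A: 8×0 + 15×2 + 1×3 + 7×3 + 16×4 + 17×0 + 3×1 + 2×2 = 125
B: 8×4 + 15×1 + 1×1 + 7×4 + 16×3 + 17×3 + 3×3 + 2×4 = 192
C: 8×1 + 15×3 + 1×4 + 7×0 + 16×0 + 17×1 + 3×2 + 2×3 = 86
D: 8×2 + 15×4 + 1×2 + 7×1 + 16×2 + 17×2 + 3×4 + 2×0 = 163
E: 8×3 + 15×0 + 1×0 + 7×2 + 16×1 + 17×4 + 3×0 + 2×1 = 124

B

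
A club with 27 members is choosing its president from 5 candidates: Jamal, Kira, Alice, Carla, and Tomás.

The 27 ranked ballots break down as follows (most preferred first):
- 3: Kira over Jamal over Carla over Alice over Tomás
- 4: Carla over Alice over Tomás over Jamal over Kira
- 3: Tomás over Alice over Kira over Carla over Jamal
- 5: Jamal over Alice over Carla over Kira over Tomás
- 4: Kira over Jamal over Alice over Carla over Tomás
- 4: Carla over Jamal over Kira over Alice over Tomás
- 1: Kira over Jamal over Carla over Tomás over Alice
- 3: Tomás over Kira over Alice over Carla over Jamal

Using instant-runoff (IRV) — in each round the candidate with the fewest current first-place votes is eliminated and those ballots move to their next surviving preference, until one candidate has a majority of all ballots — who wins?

Kira

Round 1: Jamal 5, Kira 8, Alice 0, Carla 8, Tomás 6. Alice eliminated.
Round 2: Jamal 5, Kira 8, Carla 8, Tomás 6. Jamal eliminated.
Round 3: Kira 8, Carla 13, Tomás 6. Tomás eliminated.
Round 4: Kira 14, Carla 13. Kira has a majority (≥14).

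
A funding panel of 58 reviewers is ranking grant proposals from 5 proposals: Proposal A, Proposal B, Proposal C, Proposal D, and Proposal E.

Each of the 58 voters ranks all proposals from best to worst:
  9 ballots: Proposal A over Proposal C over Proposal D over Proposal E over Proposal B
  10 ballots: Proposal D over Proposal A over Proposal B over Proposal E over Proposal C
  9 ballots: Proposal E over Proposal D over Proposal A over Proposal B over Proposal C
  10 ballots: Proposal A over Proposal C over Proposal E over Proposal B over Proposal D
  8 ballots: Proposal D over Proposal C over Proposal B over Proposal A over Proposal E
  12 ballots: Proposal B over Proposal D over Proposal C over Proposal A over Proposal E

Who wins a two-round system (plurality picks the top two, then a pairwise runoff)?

Round 1 first-place votes: Proposal A 19, Proposal B 12, Proposal C 0, Proposal D 18, Proposal E 9. Proposal A and Proposal D advance.
Runoff: Proposal A is ranked above Proposal D on 19 ballots, Proposal D above Proposal A on 39.

Proposal D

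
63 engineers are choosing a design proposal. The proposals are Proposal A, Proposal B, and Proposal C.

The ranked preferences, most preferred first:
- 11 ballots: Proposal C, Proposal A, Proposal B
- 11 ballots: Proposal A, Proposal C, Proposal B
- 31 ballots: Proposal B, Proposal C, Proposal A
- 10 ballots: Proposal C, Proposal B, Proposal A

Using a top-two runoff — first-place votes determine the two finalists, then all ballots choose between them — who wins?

Proposal C

Round 1 first-place votes: Proposal A 11, Proposal B 31, Proposal C 21. Proposal B and Proposal C advance.
Runoff: Proposal B is ranked above Proposal C on 31 ballots, Proposal C above Proposal B on 32.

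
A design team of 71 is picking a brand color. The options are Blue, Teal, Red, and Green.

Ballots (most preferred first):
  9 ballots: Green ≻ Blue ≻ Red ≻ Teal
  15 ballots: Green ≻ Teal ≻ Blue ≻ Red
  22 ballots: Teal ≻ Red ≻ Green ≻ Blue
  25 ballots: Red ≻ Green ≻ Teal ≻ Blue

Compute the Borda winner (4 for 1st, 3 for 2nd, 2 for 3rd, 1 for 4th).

Green

Blue: 9×3 + 15×2 + 22×1 + 25×1 = 104
Teal: 9×1 + 15×3 + 22×4 + 25×2 = 192
Red: 9×2 + 15×1 + 22×3 + 25×4 = 199
Green: 9×4 + 15×4 + 22×2 + 25×3 = 215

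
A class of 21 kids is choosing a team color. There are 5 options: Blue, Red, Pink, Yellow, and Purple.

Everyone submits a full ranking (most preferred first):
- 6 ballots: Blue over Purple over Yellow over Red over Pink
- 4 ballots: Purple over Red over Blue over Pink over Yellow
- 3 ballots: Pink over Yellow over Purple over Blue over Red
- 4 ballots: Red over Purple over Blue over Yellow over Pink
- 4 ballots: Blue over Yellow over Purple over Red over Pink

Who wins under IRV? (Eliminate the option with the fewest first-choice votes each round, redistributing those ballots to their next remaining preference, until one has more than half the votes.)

Round 1: Blue 10, Red 4, Pink 3, Yellow 0, Purple 4. Yellow eliminated.
Round 2: Blue 10, Red 4, Pink 3, Purple 4. Pink eliminated.
Round 3: Blue 10, Red 4, Purple 7. Red eliminated.
Round 4: Blue 10, Purple 11. Purple has a majority (≥11).

Purple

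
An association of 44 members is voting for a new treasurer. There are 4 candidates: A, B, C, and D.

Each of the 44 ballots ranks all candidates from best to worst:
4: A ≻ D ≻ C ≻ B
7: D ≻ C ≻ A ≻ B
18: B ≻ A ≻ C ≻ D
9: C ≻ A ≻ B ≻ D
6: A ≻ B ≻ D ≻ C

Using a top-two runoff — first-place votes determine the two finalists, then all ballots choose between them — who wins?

A

Round 1 first-place votes: A 10, B 18, C 9, D 7. B and A advance.
Runoff: B is ranked above A on 18 ballots, A above B on 26.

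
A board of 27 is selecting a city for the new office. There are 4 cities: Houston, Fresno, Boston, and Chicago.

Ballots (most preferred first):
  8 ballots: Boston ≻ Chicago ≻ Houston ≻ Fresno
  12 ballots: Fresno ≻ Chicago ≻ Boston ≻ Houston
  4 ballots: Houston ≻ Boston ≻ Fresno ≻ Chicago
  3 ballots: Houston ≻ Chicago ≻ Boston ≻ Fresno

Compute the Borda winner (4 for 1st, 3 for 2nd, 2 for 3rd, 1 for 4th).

Houston: 8×2 + 12×1 + 4×4 + 3×4 = 56
Fresno: 8×1 + 12×4 + 4×2 + 3×1 = 67
Boston: 8×4 + 12×2 + 4×3 + 3×2 = 74
Chicago: 8×3 + 12×3 + 4×1 + 3×3 = 73

Boston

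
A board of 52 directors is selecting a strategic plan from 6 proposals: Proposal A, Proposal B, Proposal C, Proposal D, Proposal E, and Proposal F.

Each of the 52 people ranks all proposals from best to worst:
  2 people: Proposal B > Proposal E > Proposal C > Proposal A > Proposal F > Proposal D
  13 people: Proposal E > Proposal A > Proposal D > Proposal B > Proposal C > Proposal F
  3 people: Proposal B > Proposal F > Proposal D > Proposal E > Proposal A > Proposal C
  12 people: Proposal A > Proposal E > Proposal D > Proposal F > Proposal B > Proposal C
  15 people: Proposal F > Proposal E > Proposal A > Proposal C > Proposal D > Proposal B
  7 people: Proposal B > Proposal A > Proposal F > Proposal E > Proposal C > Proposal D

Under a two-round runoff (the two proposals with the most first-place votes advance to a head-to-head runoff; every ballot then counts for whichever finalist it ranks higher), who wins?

Proposal E

Round 1 first-place votes: Proposal A 12, Proposal B 12, Proposal C 0, Proposal D 0, Proposal E 13, Proposal F 15. Proposal F and Proposal E advance.
Runoff: Proposal F is ranked above Proposal E on 25 ballots, Proposal E above Proposal F on 27.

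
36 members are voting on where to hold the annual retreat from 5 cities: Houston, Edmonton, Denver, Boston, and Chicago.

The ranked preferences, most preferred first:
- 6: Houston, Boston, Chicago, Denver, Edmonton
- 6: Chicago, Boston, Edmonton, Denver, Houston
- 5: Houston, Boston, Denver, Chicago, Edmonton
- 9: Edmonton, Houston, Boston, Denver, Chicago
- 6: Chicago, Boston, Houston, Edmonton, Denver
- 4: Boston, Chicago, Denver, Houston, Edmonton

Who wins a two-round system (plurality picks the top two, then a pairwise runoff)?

Round 1 first-place votes: Houston 11, Edmonton 9, Denver 0, Boston 4, Chicago 12. Chicago and Houston advance.
Runoff: Chicago is ranked above Houston on 16 ballots, Houston above Chicago on 20.

Houston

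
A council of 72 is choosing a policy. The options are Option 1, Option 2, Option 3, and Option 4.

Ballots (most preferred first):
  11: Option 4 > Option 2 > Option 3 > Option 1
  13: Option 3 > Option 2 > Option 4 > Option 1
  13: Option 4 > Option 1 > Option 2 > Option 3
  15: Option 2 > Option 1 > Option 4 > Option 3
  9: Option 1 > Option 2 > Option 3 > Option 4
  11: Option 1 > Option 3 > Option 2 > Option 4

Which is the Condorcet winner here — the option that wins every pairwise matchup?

Option 2

Option 2 vs Option 1: 39–33
Option 2 vs Option 3: 48–24
Option 2 vs Option 4: 48–24
Option 2 beats every other option.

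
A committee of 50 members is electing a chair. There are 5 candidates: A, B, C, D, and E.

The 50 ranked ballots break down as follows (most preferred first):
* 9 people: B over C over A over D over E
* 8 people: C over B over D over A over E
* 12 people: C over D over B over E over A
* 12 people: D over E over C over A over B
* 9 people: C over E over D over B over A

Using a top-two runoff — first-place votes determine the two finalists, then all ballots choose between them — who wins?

C

Round 1 first-place votes: A 0, B 9, C 29, D 12, E 0. C and D advance.
Runoff: C is ranked above D on 38 ballots, D above C on 12.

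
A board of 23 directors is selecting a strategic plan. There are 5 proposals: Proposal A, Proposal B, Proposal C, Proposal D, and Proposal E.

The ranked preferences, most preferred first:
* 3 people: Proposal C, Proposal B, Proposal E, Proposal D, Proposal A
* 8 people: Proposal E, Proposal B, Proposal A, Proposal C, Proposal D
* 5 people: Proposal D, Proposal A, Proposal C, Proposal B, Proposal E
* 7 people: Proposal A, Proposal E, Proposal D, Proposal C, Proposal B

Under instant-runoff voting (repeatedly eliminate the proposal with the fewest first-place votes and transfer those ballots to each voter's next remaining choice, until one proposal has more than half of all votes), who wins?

Round 1: Proposal A 7, Proposal B 0, Proposal C 3, Proposal D 5, Proposal E 8. Proposal B eliminated.
Round 2: Proposal A 7, Proposal C 3, Proposal D 5, Proposal E 8. Proposal C eliminated.
Round 3: Proposal A 7, Proposal D 5, Proposal E 11. Proposal D eliminated.
Round 4: Proposal A 12, Proposal E 11. Proposal A has a majority (≥12).

Proposal A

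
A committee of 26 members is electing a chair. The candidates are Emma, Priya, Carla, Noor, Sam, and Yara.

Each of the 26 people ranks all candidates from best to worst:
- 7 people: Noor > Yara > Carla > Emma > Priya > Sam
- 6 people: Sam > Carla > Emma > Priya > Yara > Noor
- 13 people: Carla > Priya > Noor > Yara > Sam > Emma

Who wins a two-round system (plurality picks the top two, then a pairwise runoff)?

Carla

Round 1 first-place votes: Emma 0, Priya 0, Carla 13, Noor 7, Sam 6, Yara 0. Carla and Noor advance.
Runoff: Carla is ranked above Noor on 19 ballots, Noor above Carla on 7.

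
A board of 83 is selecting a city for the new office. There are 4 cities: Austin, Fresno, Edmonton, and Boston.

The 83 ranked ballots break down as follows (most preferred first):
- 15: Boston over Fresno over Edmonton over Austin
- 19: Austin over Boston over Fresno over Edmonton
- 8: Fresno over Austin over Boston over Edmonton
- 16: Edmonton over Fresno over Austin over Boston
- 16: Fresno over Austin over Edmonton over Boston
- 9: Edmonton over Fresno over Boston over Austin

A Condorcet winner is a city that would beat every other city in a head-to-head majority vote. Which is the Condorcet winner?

Fresno vs Austin: 64–19
Fresno vs Edmonton: 58–25
Fresno vs Boston: 49–34
Fresno beats every other city.

Fresno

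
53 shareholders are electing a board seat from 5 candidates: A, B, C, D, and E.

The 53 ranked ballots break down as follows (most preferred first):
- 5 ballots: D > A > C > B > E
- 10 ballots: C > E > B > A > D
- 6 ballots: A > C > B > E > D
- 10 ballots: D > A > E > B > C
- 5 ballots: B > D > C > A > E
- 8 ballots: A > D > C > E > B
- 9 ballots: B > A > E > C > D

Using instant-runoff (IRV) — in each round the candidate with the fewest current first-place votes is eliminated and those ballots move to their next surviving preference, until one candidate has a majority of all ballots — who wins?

Round 1: A 14, B 14, C 10, D 15, E 0. E eliminated.
Round 2: A 14, B 14, C 10, D 15. C eliminated.
Round 3: A 14, B 24, D 15. A eliminated.
Round 4: B 30, D 23. B has a majority (≥27).

B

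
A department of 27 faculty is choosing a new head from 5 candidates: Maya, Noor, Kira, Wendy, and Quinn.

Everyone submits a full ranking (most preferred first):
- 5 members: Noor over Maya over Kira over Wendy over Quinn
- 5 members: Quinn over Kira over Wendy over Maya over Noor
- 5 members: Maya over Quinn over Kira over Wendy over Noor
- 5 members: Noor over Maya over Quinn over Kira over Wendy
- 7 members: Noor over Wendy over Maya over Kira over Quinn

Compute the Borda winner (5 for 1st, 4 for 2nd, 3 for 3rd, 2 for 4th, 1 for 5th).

Maya

Maya: 5×4 + 5×2 + 5×5 + 5×4 + 7×3 = 96
Noor: 5×5 + 5×1 + 5×1 + 5×5 + 7×5 = 95
Kira: 5×3 + 5×4 + 5×3 + 5×2 + 7×2 = 74
Wendy: 5×2 + 5×3 + 5×2 + 5×1 + 7×4 = 68
Quinn: 5×1 + 5×5 + 5×4 + 5×3 + 7×1 = 72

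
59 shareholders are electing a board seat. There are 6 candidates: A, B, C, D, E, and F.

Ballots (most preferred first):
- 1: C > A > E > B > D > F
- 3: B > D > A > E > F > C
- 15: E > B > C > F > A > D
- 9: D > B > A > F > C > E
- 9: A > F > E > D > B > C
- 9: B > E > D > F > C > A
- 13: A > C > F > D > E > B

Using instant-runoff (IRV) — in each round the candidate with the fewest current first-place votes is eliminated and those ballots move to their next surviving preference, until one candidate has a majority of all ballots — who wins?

Round 1: A 22, B 12, C 1, D 9, E 15, F 0. F eliminated.
Round 2: A 22, B 12, C 1, D 9, E 15. C eliminated.
Round 3: A 23, B 12, D 9, E 15. D eliminated.
Round 4: A 23, B 21, E 15. E eliminated.
Round 5: A 23, B 36. B has a majority (≥30).

B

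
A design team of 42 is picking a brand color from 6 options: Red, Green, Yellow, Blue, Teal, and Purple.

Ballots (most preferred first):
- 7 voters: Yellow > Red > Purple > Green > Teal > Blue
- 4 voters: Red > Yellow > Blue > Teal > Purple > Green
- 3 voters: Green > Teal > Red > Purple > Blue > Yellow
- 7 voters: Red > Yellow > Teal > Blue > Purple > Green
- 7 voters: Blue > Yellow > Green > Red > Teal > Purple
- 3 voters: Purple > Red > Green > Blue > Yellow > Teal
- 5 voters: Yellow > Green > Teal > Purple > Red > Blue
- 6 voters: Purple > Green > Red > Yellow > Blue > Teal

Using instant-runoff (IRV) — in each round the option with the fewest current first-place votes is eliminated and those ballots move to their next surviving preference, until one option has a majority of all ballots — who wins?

Round 1: Red 11, Green 3, Yellow 12, Blue 7, Teal 0, Purple 9. Teal eliminated.
Round 2: Red 11, Green 3, Yellow 12, Blue 7, Purple 9. Green eliminated.
Round 3: Red 14, Yellow 12, Blue 7, Purple 9. Blue eliminated.
Round 4: Red 14, Yellow 19, Purple 9. Purple eliminated.
Round 5: Red 23, Yellow 19. Red has a majority (≥22).

Red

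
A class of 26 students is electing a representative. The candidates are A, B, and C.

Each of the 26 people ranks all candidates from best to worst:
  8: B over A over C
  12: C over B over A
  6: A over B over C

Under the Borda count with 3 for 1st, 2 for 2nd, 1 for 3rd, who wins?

A: 8×2 + 12×1 + 6×3 = 46
B: 8×3 + 12×2 + 6×2 = 60
C: 8×1 + 12×3 + 6×1 = 50

B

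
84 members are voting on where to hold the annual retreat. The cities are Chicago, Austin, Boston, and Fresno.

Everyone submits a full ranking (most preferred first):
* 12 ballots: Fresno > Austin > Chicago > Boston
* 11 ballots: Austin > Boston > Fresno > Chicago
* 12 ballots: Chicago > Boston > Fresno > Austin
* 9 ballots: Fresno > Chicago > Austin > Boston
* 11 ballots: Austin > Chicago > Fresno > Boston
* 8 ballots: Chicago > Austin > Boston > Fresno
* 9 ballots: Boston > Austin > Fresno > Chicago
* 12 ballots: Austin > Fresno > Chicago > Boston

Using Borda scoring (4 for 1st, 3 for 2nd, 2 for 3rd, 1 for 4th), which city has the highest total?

Austin

Chicago: 12×2 + 11×1 + 12×4 + 9×3 + 11×3 + 8×4 + 9×1 + 12×2 = 208
Austin: 12×3 + 11×4 + 12×1 + 9×2 + 11×4 + 8×3 + 9×3 + 12×4 = 253
Boston: 12×1 + 11×3 + 12×3 + 9×1 + 11×1 + 8×2 + 9×4 + 12×1 = 165
Fresno: 12×4 + 11×2 + 12×2 + 9×4 + 11×2 + 8×1 + 9×2 + 12×3 = 214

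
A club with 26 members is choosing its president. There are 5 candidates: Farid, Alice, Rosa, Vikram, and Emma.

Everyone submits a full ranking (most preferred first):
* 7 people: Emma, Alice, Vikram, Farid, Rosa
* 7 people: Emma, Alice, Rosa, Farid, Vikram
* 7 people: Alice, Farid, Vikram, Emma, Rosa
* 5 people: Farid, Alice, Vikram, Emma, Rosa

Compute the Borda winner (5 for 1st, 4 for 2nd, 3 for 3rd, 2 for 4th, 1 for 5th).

Farid: 7×2 + 7×2 + 7×4 + 5×5 = 81
Alice: 7×4 + 7×4 + 7×5 + 5×4 = 111
Rosa: 7×1 + 7×3 + 7×1 + 5×1 = 40
Vikram: 7×3 + 7×1 + 7×3 + 5×3 = 64
Emma: 7×5 + 7×5 + 7×2 + 5×2 = 94

Alice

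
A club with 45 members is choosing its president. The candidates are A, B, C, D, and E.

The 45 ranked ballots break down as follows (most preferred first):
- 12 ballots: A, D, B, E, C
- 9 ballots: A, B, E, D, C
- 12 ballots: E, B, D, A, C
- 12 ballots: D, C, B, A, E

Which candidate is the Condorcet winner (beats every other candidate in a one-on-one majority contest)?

D

D vs A: 24–21
D vs B: 24–21
D vs C: 45–0
D vs E: 24–21
D beats every other candidate.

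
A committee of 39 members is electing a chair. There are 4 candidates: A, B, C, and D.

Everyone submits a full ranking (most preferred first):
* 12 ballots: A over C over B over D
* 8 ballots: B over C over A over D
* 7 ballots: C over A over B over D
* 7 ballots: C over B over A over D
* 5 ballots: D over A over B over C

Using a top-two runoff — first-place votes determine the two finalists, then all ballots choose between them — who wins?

C

Round 1 first-place votes: A 12, B 8, C 14, D 5. C and A advance.
Runoff: C is ranked above A on 22 ballots, A above C on 17.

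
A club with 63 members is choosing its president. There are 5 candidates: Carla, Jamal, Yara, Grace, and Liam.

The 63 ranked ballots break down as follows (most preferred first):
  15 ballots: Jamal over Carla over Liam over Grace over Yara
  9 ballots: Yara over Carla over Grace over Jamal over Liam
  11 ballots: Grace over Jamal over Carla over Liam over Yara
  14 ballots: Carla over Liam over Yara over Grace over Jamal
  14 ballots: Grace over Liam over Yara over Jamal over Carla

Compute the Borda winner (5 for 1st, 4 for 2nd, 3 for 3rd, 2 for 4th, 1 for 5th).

Carla

Carla: 15×4 + 9×4 + 11×3 + 14×5 + 14×1 = 213
Jamal: 15×5 + 9×2 + 11×4 + 14×1 + 14×2 = 179
Yara: 15×1 + 9×5 + 11×1 + 14×3 + 14×3 = 155
Grace: 15×2 + 9×3 + 11×5 + 14×2 + 14×5 = 210
Liam: 15×3 + 9×1 + 11×2 + 14×4 + 14×4 = 188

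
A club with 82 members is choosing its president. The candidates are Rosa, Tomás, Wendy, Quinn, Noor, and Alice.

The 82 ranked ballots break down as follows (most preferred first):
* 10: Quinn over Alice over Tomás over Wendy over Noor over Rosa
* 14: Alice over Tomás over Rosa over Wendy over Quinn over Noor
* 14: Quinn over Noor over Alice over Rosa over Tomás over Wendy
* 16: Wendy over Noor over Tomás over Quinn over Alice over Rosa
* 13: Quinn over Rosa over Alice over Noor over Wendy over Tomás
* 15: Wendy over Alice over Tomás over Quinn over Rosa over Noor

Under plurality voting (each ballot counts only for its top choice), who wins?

First-place votes: Rosa 0, Tomás 0, Wendy 31, Quinn 37, Noor 0, Alice 14.

Quinn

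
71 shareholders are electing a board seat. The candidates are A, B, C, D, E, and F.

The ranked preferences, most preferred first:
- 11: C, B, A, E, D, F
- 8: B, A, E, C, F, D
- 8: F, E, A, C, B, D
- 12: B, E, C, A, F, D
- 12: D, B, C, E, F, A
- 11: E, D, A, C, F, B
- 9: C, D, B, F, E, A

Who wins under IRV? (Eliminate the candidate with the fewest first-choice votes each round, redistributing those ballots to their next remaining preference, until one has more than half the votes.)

Round 1: A 0, B 20, C 20, D 12, E 11, F 8. A eliminated.
Round 2: B 20, C 20, D 12, E 11, F 8. F eliminated.
Round 3: B 20, C 20, D 12, E 19. D eliminated.
Round 4: B 32, C 20, E 19. E eliminated.
Round 5: B 32, C 39. C has a majority (≥36).

C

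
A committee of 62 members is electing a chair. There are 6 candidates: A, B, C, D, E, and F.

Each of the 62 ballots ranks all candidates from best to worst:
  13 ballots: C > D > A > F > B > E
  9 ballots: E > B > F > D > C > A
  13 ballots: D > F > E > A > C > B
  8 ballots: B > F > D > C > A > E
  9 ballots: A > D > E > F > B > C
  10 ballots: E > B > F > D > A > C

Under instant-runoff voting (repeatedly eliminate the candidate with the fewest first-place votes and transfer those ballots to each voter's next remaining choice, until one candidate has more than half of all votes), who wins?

Round 1: A 9, B 8, C 13, D 13, E 19, F 0. F eliminated.
Round 2: A 9, B 8, C 13, D 13, E 19. B eliminated.
Round 3: A 9, C 13, D 21, E 19. A eliminated.
Round 4: C 13, D 30, E 19. C eliminated.
Round 5: D 43, E 19. D has a majority (≥32).

D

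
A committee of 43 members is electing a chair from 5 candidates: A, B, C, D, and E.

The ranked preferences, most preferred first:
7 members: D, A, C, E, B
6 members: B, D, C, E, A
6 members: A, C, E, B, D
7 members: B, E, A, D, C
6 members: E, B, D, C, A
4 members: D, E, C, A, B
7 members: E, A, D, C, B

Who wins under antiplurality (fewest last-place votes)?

Last-place votes: A 12, B 18, C 7, D 6, E 0.

E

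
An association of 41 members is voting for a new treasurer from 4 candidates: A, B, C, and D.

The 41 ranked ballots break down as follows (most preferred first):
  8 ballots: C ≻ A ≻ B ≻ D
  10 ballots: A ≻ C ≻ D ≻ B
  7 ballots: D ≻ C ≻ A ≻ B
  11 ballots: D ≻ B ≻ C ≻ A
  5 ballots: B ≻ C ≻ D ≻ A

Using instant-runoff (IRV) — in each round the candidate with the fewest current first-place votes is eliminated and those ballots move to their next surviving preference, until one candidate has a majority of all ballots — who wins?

C

Round 1: A 10, B 5, C 8, D 18. B eliminated.
Round 2: A 10, C 13, D 18. A eliminated.
Round 3: C 23, D 18. C has a majority (≥21).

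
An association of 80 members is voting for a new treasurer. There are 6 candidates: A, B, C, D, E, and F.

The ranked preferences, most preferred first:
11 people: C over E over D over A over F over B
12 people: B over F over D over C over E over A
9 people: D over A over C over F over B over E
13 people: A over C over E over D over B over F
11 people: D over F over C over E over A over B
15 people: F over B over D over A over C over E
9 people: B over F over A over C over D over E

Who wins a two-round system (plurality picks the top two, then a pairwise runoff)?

D

Round 1 first-place votes: A 13, B 21, C 11, D 20, E 0, F 15. B and D advance.
Runoff: B is ranked above D on 36 ballots, D above B on 44.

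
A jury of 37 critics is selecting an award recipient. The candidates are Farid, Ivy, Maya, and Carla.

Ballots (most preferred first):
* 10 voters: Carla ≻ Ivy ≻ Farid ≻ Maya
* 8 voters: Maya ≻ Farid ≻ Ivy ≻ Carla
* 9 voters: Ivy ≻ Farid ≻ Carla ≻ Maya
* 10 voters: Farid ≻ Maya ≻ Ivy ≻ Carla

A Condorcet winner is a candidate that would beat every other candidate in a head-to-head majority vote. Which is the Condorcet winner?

Ivy vs Farid: 19–18
Ivy vs Maya: 19–18
Ivy vs Carla: 27–10
Ivy beats every other candidate.

Ivy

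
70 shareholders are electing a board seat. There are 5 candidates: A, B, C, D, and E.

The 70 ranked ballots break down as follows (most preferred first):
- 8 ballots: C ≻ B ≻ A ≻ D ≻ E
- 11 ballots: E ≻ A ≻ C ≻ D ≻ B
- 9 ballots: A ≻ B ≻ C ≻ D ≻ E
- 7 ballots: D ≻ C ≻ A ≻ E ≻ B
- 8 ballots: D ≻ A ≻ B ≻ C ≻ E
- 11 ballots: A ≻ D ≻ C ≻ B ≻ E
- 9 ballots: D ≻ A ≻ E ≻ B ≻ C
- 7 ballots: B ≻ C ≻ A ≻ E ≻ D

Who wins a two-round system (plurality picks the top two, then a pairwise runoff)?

Round 1 first-place votes: A 20, B 7, C 8, D 24, E 11. D and A advance.
Runoff: D is ranked above A on 24 ballots, A above D on 46.

A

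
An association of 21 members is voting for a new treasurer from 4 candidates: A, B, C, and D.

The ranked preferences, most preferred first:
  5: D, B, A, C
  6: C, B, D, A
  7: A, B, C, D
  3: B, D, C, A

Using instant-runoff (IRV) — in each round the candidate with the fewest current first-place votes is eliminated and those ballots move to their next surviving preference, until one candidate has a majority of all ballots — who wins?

D

Round 1: A 7, B 3, C 6, D 5. B eliminated.
Round 2: A 7, C 6, D 8. C eliminated.
Round 3: A 7, D 14. D has a majority (≥11).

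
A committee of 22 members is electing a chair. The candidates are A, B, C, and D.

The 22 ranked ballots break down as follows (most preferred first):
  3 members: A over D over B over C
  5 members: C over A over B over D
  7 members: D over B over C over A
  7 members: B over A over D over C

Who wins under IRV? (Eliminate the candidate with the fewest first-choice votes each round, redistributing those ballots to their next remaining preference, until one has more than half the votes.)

Round 1: A 3, B 7, C 5, D 7. A eliminated.
Round 2: B 7, C 5, D 10. C eliminated.
Round 3: B 12, D 10. B has a majority (≥12).

B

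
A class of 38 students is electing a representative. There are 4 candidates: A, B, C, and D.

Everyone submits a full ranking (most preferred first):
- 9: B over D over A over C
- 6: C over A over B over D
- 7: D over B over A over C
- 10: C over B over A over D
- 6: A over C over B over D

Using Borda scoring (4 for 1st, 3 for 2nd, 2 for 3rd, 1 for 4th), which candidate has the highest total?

B

A: 9×2 + 6×3 + 7×2 + 10×2 + 6×4 = 94
B: 9×4 + 6×2 + 7×3 + 10×3 + 6×2 = 111
C: 9×1 + 6×4 + 7×1 + 10×4 + 6×3 = 98
D: 9×3 + 6×1 + 7×4 + 10×1 + 6×1 = 77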